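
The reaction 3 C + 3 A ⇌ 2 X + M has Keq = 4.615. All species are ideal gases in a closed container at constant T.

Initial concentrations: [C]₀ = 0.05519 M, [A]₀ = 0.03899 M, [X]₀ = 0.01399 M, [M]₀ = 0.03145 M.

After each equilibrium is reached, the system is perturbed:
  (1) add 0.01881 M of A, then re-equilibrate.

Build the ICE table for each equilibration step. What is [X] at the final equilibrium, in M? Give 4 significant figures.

Q₀ = 617.8 vs Keq = 4.615 ⇒ Q>K, reverse
Step 1:
                  C         A         X         M
  Initial   0.05519   0.03899   0.01399   0.03145
  Change    0.01608   0.01608  -0.01072  -0.00536
  Equil     0.07127   0.05507   0.00327   0.02609
  solve Keq expr → x = -0.00536; check Q = 4.615
Then add 0.01881 M of A.
Step 2:
                  C         A         X         M
  Initial   0.07127   0.07388   0.00327   0.02609
  Change  -0.002012 -0.002012  0.001341 6.7064e-04
  Equil     0.06926   0.07187  0.004611   0.02676
  solve Keq expr → x = 6.7064e-04; check Q = 4.615

[X]_eq = 0.004611 M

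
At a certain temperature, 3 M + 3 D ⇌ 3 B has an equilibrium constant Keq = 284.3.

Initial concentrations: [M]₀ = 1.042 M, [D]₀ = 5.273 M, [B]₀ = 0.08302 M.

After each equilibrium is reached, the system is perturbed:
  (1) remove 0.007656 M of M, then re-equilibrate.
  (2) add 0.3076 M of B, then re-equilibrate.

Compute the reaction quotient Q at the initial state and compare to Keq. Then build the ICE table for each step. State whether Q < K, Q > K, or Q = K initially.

Q₀ = 3.4496e-06; Q < K (proceeds forward)

Q₀ = 3.4496e-06 vs Keq = 284.3 ⇒ Q<K, forward
Step 1:
                  M         D         B
  I           1.042     5.273   0.08302
  C          -1.003    -1.003     1.003
  E         0.03869      4.27     1.086
  solve Keq expr → x = 0.3344; check Q = 284.3
Then remove 0.007656 M of M.
Step 2:
                  M         D         B
  I         0.03104      4.27     1.086
  C        0.007329  0.007329 -0.007329
  E         0.03837     4.277     1.079
  solve Keq expr → x = -0.002443; check Q = 284.3
Then add 0.3076 M of B.
Step 3:
                  M         D         B
  I         0.03837     4.277     1.387
  C         0.01045   0.01045  -0.01045
  E         0.04881     4.287     1.376
  solve Keq expr → x = -0.003482; check Q = 284.3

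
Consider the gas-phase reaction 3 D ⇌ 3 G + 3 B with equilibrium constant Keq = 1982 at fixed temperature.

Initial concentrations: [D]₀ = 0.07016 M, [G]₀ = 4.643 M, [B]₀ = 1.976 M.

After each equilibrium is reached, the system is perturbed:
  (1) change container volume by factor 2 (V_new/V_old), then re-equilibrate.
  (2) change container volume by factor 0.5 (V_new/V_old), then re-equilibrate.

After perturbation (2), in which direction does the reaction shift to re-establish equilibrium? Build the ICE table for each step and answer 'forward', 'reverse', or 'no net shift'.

Direction: reverse

Q₀ = 2.2361e+06 vs Keq = 1982 ⇒ Q>K, reverse
Step 1:
                   D          G          B
  init       0.07016      4.643      1.976
  Δ           0.4426    -0.4426    -0.4426
  eq          0.5128        4.2      1.533
  solve Keq expr → x = -0.1475; check Q = 1982
Then change container volume by factor 2 (V_new/V_old).
Step 2:
                   D          G          B
  init        0.2564        2.1     0.7667
  Δ          -0.1037     0.1037     0.1037
  eq          0.1527      2.204     0.8704
  solve Keq expr → x = 0.03456; check Q = 1982
Then change container volume by factor 0.5 (V_new/V_old).
Step 3:
                   D          G          B
  init        0.3054      4.408      1.741
  Δ           0.2073    -0.2073    -0.2073
  eq          0.5128        4.2      1.533
  solve Keq expr → x = -0.06911; check Q = 1982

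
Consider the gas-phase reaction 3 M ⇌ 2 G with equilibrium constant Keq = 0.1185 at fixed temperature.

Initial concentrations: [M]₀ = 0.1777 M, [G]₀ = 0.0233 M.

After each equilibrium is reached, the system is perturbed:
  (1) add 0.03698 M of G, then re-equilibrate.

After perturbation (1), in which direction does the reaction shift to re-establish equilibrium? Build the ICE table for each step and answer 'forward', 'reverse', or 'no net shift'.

Q₀ = 0.09675 vs Keq = 0.1185 ⇒ Q<K, forward
Step 1:
                  M         G
  init       0.1777    0.0233
  Δ       -0.002814  0.001876
  eq         0.1749   0.02518
  solve Keq expr → x = 9.3811e-04; check Q = 0.1185
Then add 0.03698 M of G.
Step 2:
                  M         G
  init       0.1749   0.06216
  Δ         0.04132  -0.02755
  eq         0.2162   0.03461
  solve Keq expr → x = -0.01377; check Q = 0.1185

Direction: reverse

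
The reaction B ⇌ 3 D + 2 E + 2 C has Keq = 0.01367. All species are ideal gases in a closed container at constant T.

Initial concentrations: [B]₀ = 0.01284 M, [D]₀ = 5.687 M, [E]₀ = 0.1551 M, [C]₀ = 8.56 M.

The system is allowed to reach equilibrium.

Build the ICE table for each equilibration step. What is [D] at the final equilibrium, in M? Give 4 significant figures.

[D]_eq = 5.455 M

Q₀ = 2.5250e+04 vs Keq = 0.01367 ⇒ Q>K, reverse
Step 1:
                  B         D         E         C
  init      0.01284     5.687    0.1551      8.56
  Δ         0.07739   -0.2322   -0.1548   -0.1548
  eq        0.09023     5.455 3.2796e-04     8.405
  solve Keq expr → x = -0.07739; check Q = 0.01367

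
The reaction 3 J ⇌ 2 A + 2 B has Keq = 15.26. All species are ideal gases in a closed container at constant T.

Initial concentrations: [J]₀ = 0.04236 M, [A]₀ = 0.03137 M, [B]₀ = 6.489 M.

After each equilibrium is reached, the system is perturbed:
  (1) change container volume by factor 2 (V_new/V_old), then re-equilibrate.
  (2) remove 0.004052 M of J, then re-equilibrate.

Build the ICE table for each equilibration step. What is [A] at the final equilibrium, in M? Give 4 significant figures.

Q₀ = 545.2 vs Keq = 15.26 ⇒ Q>K, reverse
Step 1:
                  J         A         B
  Initial   0.04236   0.03137     6.489
  Change    0.02958  -0.01972  -0.01972
  Equil     0.07194   0.01165     6.469
  solve Keq expr → x = -0.009859; check Q = 15.26
Then change container volume by factor 2 (V_new/V_old).
Step 2:
                  J         A         B
  Initial   0.03597  0.005826     3.235
  Change  -0.002399  0.001599  0.001599
  Equil     0.03357  0.007425     3.236
  solve Keq expr → x = 7.9956e-04; check Q = 15.26
Then remove 0.004052 M of J.
Step 3:
                  J         A         B
  Initial   0.02952  0.007425     3.236
  Change   0.001326 -8.8396e-04 -8.8396e-04
  Equil     0.03084  0.006541     3.235
  solve Keq expr → x = -4.4198e-04; check Q = 15.26

[A]_eq = 0.006541 M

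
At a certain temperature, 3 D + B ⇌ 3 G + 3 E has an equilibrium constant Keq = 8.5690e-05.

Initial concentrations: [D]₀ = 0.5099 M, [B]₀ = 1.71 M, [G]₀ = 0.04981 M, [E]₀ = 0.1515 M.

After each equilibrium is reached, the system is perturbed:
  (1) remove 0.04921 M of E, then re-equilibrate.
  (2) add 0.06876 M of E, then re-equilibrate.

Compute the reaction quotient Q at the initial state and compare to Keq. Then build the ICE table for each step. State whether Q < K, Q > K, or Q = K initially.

Q₀ = 1.8956e-06; Q < K (proceeds forward)

Q₀ = 1.8956e-06 vs Keq = 8.5690e-05 ⇒ Q<K, forward
Step 1:
                   D          B          G          E
  init        0.5099       1.71    0.04981     0.1515
  Δ         -0.06107   -0.02036    0.06107    0.06107
  eq          0.4488       1.69     0.1109     0.2126
  solve Keq expr → x = 0.02036; check Q = 8.5690e-05
Then remove 0.04921 M of E.
Step 2:
                   D          B          G          E
  init        0.4488       1.69     0.1109     0.1634
  Δ         -0.01586  -0.005286    0.01586    0.01586
  eq           0.433      1.684     0.1267     0.1792
  solve Keq expr → x = 0.005286; check Q = 8.5690e-05
Then add 0.06876 M of E.
Step 3:
                   D          B          G          E
  init         0.433      1.684     0.1267      0.248
  Δ          0.02139   0.007131   -0.02139   -0.02139
  eq          0.4544      1.691     0.1053     0.2266
  solve Keq expr → x = -0.007131; check Q = 8.5690e-05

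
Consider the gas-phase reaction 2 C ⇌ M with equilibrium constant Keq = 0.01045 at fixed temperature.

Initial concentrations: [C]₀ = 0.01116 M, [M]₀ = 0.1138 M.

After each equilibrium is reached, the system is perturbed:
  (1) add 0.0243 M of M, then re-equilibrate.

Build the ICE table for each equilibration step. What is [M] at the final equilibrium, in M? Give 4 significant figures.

[M]_eq = 8.5270e-04 M

Q₀ = 913.7 vs Keq = 0.01045 ⇒ Q>K, reverse
Step 1:
                    C           M
  I           0.01116      0.1138
  C            0.2264     -0.1132
  E            0.2376  5.8984e-04
  solve Keq expr → x = -0.1132; check Q = 0.01045
Then add 0.0243 M of M.
Step 2:
                    C           M
  I            0.2376     0.02489
  C           0.04807    -0.02404
  E            0.2857  8.5270e-04
  solve Keq expr → x = -0.02404; check Q = 0.01045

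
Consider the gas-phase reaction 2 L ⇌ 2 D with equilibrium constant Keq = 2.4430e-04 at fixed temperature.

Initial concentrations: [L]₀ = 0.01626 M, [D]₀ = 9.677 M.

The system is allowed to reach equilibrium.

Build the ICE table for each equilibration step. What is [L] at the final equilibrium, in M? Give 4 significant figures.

Q₀ = 3.5419e+05 vs Keq = 2.4430e-04 ⇒ Q>K, reverse
Step 1:
                   L          D
  I          0.01626      9.677
  C            9.528     -9.528
  E            9.544     0.1492
  solve Keq expr → x = -4.764; check Q = 2.4430e-04

[L]_eq = 9.544 M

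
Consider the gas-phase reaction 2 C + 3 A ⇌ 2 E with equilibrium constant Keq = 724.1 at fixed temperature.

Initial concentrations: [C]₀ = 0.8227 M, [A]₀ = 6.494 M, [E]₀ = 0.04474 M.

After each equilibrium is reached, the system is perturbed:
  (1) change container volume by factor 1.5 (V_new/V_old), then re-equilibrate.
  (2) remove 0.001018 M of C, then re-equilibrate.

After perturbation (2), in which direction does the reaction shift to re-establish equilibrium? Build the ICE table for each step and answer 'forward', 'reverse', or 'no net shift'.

Q₀ = 1.0799e-05 vs Keq = 724.1 ⇒ Q<K, forward
Step 1:
                    C           A           E
  I            0.8227       6.494     0.04474
  C             -0.82       -1.23        0.82
  E          0.002661       5.264      0.8648
  solve Keq expr → x = 0.41; check Q = 724.1
Then change container volume by factor 1.5 (V_new/V_old).
Step 2:
                    C           A           E
  I          0.001774       3.509      0.5765
  C          0.001474     0.00221   -0.001474
  E          0.003248       3.512       0.575
  solve Keq expr → x = -7.3681e-04; check Q = 724.1
Then remove 0.001018 M of C.
Step 3:
                    C           A           E
  I           0.00223       3.512       0.575
  C           0.00101    0.001515    -0.00101
  E           0.00324       3.513       0.574
  solve Keq expr → x = -5.0510e-04; check Q = 724.1

Direction: reverse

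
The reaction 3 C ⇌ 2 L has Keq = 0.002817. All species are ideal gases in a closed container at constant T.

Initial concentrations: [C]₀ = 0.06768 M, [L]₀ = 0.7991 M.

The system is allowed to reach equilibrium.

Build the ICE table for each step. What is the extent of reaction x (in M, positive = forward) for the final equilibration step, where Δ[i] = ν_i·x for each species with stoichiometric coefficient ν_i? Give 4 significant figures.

x = -0.3661 M

Q₀ = 2060 vs Keq = 0.002817 ⇒ Q>K, reverse
Step 1:
                   C          L
  I          0.06768     0.7991
  C            1.098    -0.7323
  E            1.166    0.06683
  solve Keq expr → x = -0.3661; check Q = 0.002817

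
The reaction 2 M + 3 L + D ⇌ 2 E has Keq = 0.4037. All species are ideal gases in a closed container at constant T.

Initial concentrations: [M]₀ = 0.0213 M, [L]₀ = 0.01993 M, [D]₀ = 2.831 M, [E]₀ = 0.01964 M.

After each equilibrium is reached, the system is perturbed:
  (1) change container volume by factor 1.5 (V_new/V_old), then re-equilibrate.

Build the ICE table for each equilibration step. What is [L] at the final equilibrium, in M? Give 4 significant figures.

Q₀ = 3.7937e+04 vs Keq = 0.4037 ⇒ Q>K, reverse
Step 1:
                   M          L          D          E
  Initial     0.0213    0.01993      2.831    0.01964
  Change     0.01917    0.02876   0.009587   -0.01917
  Equil      0.04047    0.04869      2.841 4.6569e-04
  solve Keq expr → x = -0.009587; check Q = 0.4037
Then change container volume by factor 1.5 (V_new/V_old).
Step 2:
                   M          L          D          E
  Initial    0.02698    0.03246      1.894 3.1046e-04
  Change  1.6996e-04 2.5495e-04 8.4982e-05 -1.6996e-04
  Equil      0.02715    0.03272      1.894 1.4049e-04
  solve Keq expr → x = -8.4982e-05; check Q = 0.4037

[L]_eq = 0.03272 M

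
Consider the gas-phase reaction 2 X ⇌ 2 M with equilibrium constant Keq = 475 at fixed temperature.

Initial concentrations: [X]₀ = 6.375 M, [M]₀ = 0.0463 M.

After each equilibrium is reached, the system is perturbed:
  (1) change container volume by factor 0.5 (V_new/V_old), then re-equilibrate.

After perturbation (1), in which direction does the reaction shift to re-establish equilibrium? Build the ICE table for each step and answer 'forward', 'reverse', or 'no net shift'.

Q₀ = 5.2747e-05 vs Keq = 475 ⇒ Q<K, forward
Step 1:
                    X           M
  I             6.375      0.0463
  C            -6.093       6.093
  E            0.2817        6.14
  solve Keq expr → x = 3.047; check Q = 475
Then change container volume by factor 0.5 (V_new/V_old).
Step 2:
                    X           M
  I            0.5634       12.28
  C                 0           0
  E            0.5634       12.28
  solve Keq expr → x = 0; check Q = 475

Direction: no net shift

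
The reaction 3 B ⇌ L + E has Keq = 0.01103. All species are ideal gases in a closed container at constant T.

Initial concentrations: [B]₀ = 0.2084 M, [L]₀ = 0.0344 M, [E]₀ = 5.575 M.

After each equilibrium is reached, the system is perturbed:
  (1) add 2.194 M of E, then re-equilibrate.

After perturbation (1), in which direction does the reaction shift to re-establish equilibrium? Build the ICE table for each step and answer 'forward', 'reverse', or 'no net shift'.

Direction: reverse

Q₀ = 21.19 vs Keq = 0.01103 ⇒ Q>K, reverse
Step 1:
                    B           L           E
  I            0.2084      0.0344       5.575
  C             0.103    -0.03434    -0.03434
  E            0.3114  6.0125e-05       5.541
  solve Keq expr → x = -0.03434; check Q = 0.01103
Then add 2.194 M of E.
Step 2:
                    B           L           E
  I            0.3114  6.0125e-05       7.735
  C        5.1101e-05 -1.7034e-05 -1.7034e-05
  E            0.3115  4.3091e-05       7.735
  solve Keq expr → x = -1.7034e-05; check Q = 0.01103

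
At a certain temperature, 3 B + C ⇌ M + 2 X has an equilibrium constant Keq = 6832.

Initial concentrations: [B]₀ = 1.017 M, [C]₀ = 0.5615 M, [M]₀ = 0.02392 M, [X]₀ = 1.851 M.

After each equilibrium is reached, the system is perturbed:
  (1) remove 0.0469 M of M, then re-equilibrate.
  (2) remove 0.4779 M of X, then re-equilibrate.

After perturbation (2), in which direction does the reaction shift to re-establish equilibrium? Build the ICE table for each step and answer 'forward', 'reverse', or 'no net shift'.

Direction: forward

Q₀ = 0.1388 vs Keq = 6832 ⇒ Q<K, forward
Step 1:
                  B         C         M         X
  I           1.017    0.5615   0.02392     1.851
  C         -0.9128   -0.3043    0.3043    0.6086
  E          0.1042    0.2572    0.3282      2.46
  solve Keq expr → x = 0.3043; check Q = 6832
Then remove 0.0469 M of M.
Step 2:
                  B         C         M         X
  I          0.1042    0.2572    0.2813      2.46
  C       -0.004744 -0.001581  0.001581  0.003163
  E         0.09941    0.2556    0.2829     2.463
  solve Keq expr → x = 0.001581; check Q = 6832
Then remove 0.4779 M of X.
Step 3:
                  B         C         M         X
  I         0.09941    0.2556    0.2829     1.985
  C         -0.0122 -0.004068  0.004068  0.008137
  E          0.0872    0.2516     0.287     1.993
  solve Keq expr → x = 0.004068; check Q = 6832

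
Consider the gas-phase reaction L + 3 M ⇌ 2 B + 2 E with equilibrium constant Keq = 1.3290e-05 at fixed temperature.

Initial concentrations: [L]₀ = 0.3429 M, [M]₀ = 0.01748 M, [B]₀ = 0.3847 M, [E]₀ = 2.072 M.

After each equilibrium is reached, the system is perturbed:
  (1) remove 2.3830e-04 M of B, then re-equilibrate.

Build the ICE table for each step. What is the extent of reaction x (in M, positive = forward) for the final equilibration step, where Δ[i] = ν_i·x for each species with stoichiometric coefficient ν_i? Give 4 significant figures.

Q₀ = 3.4692e+05 vs Keq = 1.3290e-05 ⇒ Q>K, reverse
Step 1:
                   L          M          B          E
  Initial     0.3429    0.01748     0.3847      2.072
  Change       0.192      0.576     -0.384     -0.384
  Equil       0.5349     0.5934 7.2209e-04      1.688
  solve Keq expr → x = -0.192; check Q = 1.3290e-05
Then remove 2.3830e-04 M of B.
Step 2:
                   L          M          B          E
  Initial     0.5349     0.5934 4.8379e-04      1.688
  Change  -1.1873e-04 -3.5620e-04 2.3747e-04 2.3747e-04
  Equil       0.5348     0.5931 7.2125e-04      1.688
  solve Keq expr → x = 1.1873e-04; check Q = 1.3290e-05

x = 1.1873e-04 M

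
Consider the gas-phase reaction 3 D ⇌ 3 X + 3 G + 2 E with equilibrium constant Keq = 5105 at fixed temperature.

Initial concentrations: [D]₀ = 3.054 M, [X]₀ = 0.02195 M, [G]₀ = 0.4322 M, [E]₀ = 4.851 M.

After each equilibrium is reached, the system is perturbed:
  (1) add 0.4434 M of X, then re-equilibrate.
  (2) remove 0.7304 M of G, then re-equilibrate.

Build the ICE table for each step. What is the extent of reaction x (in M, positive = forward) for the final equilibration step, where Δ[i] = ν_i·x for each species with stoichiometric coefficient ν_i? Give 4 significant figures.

Q₀ = 7.0536e-07 vs Keq = 5105 ⇒ Q<K, forward
Step 1:
                    D           X           G           E
  I             3.054     0.02195      0.4322       4.851
  C            -2.047       2.047       2.047       1.365
  E             1.007       2.069       2.479       6.216
  solve Keq expr → x = 0.6823; check Q = 5105
Then add 0.4434 M of X.
Step 2:
                    D           X           G           E
  I             1.007       2.512       2.479       6.216
  C            0.1058     -0.1058     -0.1058    -0.07055
  E             1.113       2.407       2.373       6.145
  solve Keq expr → x = -0.03527; check Q = 5105
Then remove 0.7304 M of G.
Step 3:
                    D           X           G           E
  I             1.113       2.407       1.643       6.145
  C           -0.1811      0.1811      0.1811      0.1208
  E            0.9317       2.588       1.824       6.266
  solve Keq expr → x = 0.06038; check Q = 5105

x = 0.06038 M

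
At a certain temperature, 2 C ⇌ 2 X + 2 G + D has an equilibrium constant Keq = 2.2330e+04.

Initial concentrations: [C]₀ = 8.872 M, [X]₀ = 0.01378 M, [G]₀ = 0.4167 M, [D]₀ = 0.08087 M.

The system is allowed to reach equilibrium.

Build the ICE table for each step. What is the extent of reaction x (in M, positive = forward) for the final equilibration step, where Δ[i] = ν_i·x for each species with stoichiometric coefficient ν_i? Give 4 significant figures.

Q₀ = 3.3876e-08 vs Keq = 2.2330e+04 ⇒ Q<K, forward
Step 1:
                   C          X          G          D
  init         8.872    0.01378     0.4167    0.08087
  Δ           -7.969      7.969      7.969      3.984
  eq          0.9032      7.983      8.386      4.065
  solve Keq expr → x = 3.984; check Q = 2.2330e+04

x = 3.984 M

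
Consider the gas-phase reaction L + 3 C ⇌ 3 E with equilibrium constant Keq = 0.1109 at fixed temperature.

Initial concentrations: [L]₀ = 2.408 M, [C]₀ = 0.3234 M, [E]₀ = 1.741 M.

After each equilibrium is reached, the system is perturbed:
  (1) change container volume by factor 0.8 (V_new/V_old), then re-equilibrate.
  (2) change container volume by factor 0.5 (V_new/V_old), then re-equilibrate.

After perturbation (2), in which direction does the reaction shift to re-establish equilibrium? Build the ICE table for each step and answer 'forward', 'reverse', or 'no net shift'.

Direction: forward

Q₀ = 64.79 vs Keq = 0.1109 ⇒ Q>K, reverse
Step 1:
                  L         C         E
  I           2.408    0.3234     1.741
  C          0.3043    0.9128   -0.9128
  E           2.712     1.236    0.8282
  solve Keq expr → x = -0.3043; check Q = 0.1109
Then change container volume by factor 0.8 (V_new/V_old).
Step 2:
                  L         C         E
  I            3.39     1.545     1.035
  C        -0.01516  -0.04549   0.04549
  E           3.375       1.5     1.081
  solve Keq expr → x = 0.01516; check Q = 0.1109
Then change container volume by factor 0.5 (V_new/V_old).
Step 3:
                  L         C         E
  I            6.75     2.999     2.162
  C        -0.09611   -0.2883    0.2883
  E           6.654     2.711      2.45
  solve Keq expr → x = 0.09611; check Q = 0.1109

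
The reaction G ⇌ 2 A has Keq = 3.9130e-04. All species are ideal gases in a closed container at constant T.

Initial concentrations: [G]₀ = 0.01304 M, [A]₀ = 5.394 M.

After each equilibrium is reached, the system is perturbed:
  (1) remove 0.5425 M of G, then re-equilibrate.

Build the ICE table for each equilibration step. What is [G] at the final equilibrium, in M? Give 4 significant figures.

Q₀ = 2231 vs Keq = 3.9130e-04 ⇒ Q>K, reverse
Step 1:
                  G         A
  Initial   0.01304     5.394
  Change      2.681    -5.362
  Equil       2.694   0.03247
  solve Keq expr → x = -2.681; check Q = 3.9130e-04
Then remove 0.5425 M of G.
Step 2:
                  G         A
  Initial     2.151   0.03247
  Change   0.001721 -0.003441
  Equil       2.153   0.02903
  solve Keq expr → x = -0.001721; check Q = 3.9130e-04

[G]_eq = 2.153 M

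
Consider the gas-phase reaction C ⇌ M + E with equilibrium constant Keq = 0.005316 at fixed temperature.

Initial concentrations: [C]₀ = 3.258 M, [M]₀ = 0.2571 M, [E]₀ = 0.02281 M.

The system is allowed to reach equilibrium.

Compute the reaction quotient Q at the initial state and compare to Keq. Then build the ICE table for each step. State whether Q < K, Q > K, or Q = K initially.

Q₀ = 0.0018; Q < K (proceeds forward)

Q₀ = 0.0018 vs Keq = 0.005316 ⇒ Q<K, forward
Step 1:
                    C           M           E
  init          3.258      0.2571     0.02281
  Δ          -0.03569     0.03569     0.03569
  eq            3.222      0.2928      0.0585
  solve Keq expr → x = 0.03569; check Q = 0.005316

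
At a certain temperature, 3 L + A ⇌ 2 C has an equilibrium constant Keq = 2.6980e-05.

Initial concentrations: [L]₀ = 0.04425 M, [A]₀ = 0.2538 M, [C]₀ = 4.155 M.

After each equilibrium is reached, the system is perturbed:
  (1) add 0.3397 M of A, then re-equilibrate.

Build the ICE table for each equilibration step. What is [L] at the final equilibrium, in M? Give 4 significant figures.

Q₀ = 7.8507e+05 vs Keq = 2.6980e-05 ⇒ Q>K, reverse
Step 1:
                   L          A          C
  Initial    0.04425     0.2538      4.155
  Change       6.056      2.019     -4.037
  Equil          6.1      2.272      0.118
  solve Keq expr → x = -2.019; check Q = 2.6980e-05
Then add 0.3397 M of A.
Step 2:
                   L          A          C
  Initial        6.1      2.612      0.118
  Change    -0.01206  -0.004019   0.008038
  Equil        6.088      2.608      0.126
  solve Keq expr → x = 0.004019; check Q = 2.6980e-05

[L]_eq = 6.088 M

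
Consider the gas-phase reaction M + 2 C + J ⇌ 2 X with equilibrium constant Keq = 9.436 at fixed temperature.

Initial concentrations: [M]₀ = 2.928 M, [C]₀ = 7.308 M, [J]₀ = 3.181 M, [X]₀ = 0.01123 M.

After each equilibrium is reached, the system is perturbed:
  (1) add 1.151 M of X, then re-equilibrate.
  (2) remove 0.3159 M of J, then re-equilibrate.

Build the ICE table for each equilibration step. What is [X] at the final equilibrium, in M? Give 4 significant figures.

Q₀ = 2.5353e-07 vs Keq = 9.436 ⇒ Q<K, forward
Step 1:
                  M         C         J         X
  I           2.928     7.308     3.181   0.01123
  C           -2.41     -4.82     -2.41      4.82
  E          0.5181     2.488    0.7711     4.831
  solve Keq expr → x = 2.41; check Q = 9.436
Then add 1.151 M of X.
Step 2:
                  M         C         J         X
  I          0.5181     2.488    0.7711     5.982
  C         0.08124    0.1625   0.08124   -0.1625
  E          0.5993     2.651    0.8523      5.82
  solve Keq expr → x = -0.08124; check Q = 9.436
Then remove 0.3159 M of J.
Step 3:
                  M         C         J         X
  I          0.5993     2.651    0.5364      5.82
  C         0.08494    0.1699   0.08494   -0.1699
  E          0.6843     2.821    0.6214      5.65
  solve Keq expr → x = -0.08494; check Q = 9.436

[X]_eq = 5.65 M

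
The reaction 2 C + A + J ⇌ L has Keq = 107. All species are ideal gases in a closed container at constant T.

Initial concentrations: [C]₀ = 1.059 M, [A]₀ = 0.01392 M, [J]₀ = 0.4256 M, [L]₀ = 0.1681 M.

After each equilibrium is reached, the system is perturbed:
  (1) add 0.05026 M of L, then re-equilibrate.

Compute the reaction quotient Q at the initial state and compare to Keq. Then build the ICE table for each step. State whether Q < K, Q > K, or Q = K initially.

Q₀ = 25.3 vs Keq = 107 ⇒ Q<K, forward
Step 1:
                  C         A         J         L
  Initial     1.059   0.01392    0.4256    0.1681
  Change    -0.0204   -0.0102   -0.0102    0.0102
  Equil       1.039  0.003719    0.4154    0.1783
  solve Keq expr → x = 0.0102; check Q = 107
Then add 0.05026 M of L.
Step 2:
                  C         A         J         L
  Initial     1.039  0.003719    0.4154    0.2286
  Change   0.001996 9.9795e-04 9.9795e-04 -9.9795e-04
  Equil       1.041  0.004717    0.4164    0.2276
  solve Keq expr → x = -9.9795e-04; check Q = 107

Q₀ = 25.3; Q < K (proceeds forward)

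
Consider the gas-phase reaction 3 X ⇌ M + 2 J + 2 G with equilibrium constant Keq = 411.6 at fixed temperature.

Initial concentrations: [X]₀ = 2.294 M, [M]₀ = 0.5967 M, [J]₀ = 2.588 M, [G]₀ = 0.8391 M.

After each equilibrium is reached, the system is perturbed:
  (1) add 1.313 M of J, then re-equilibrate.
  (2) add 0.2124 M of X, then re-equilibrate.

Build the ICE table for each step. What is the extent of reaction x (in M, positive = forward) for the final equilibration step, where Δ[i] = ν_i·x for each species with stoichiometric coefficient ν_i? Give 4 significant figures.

x = 0.05581 M

Q₀ = 0.2331 vs Keq = 411.6 ⇒ Q<K, forward
Step 1:
                  X         M         J         G
  init        2.294    0.5967     2.588    0.8391
  Δ          -1.749    0.5828     1.166     1.166
  eq         0.5455      1.18     3.754     2.005
  solve Keq expr → x = 0.5828; check Q = 411.6
Then add 1.313 M of J.
Step 2:
                  X         M         J         G
  init       0.5455      1.18     5.067     2.005
  Δ         0.09528  -0.03176  -0.06352  -0.06352
  eq         0.6407     1.148     5.003     1.941
  solve Keq expr → x = -0.03176; check Q = 411.6
Then add 0.2124 M of X.
Step 3:
                  X         M         J         G
  init       0.8531     1.148     5.003     1.941
  Δ         -0.1674   0.05581    0.1116    0.1116
  eq         0.6857     1.204     5.115     2.053
  solve Keq expr → x = 0.05581; check Q = 411.6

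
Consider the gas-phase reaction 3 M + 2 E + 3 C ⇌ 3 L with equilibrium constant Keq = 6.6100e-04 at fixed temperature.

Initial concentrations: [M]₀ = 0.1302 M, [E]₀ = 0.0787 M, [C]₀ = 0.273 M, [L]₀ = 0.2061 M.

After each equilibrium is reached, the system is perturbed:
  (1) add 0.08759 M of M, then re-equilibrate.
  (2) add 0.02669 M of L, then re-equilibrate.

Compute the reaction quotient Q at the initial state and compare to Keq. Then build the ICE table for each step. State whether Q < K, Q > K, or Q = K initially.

Q₀ = 3.1475e+04; Q > K (proceeds reverse)

Q₀ = 3.1475e+04 vs Keq = 6.6100e-04 ⇒ Q>K, reverse
Step 1:
                    M           E           C           L
  init         0.1302      0.0787       0.273      0.2061
  Δ            0.2012      0.1341      0.2012     -0.2012
  eq           0.3314      0.2128      0.4742    0.004881
  solve Keq expr → x = -0.06707; check Q = 6.6100e-04
Then add 0.08759 M of M.
Step 2:
                    M           E           C           L
  init          0.419      0.2128      0.4742    0.004881
  Δ          -0.00124 -8.2642e-04    -0.00124     0.00124
  eq           0.4178       0.212       0.473     0.00612
  solve Keq expr → x = 4.1321e-04; check Q = 6.6100e-04
Then add 0.02669 M of L.
Step 3:
                    M           E           C           L
  init         0.4178       0.212       0.473     0.03281
  Δ            0.0256     0.01707      0.0256     -0.0256
  eq           0.4434      0.2291      0.4986    0.007209
  solve Keq expr → x = -0.008534; check Q = 6.6100e-04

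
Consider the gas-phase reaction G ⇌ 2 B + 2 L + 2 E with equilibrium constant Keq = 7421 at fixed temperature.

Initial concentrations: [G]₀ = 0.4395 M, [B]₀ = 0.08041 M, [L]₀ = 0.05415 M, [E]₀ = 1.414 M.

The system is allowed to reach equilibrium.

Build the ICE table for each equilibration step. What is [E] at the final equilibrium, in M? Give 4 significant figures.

[E]_eq = 2.292 M

Q₀ = 8.6250e-05 vs Keq = 7421 ⇒ Q<K, forward
Step 1:
                    G           B           L           E
  I            0.4395     0.08041     0.05415       1.414
  C           -0.4389      0.8779      0.8779      0.8779
  E        5.6462e-04      0.9583       0.932       2.292
  solve Keq expr → x = 0.4389; check Q = 7421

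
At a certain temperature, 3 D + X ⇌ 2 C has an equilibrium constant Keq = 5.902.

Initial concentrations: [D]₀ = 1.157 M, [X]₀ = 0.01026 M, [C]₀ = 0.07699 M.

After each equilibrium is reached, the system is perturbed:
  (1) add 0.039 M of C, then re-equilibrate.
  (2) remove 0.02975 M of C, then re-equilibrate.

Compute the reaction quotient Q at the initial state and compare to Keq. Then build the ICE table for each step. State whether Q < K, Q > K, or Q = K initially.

Q₀ = 0.373 vs Keq = 5.902 ⇒ Q<K, forward
Step 1:
                  D         X         C
  I           1.157   0.01026   0.07699
  C        -0.02757  -0.00919   0.01838
  E           1.129   0.00107   0.09537
  solve Keq expr → x = 0.00919; check Q = 5.902
Then add 0.039 M of C.
Step 2:
                  D         X         C
  I           1.129   0.00107    0.1344
  C        0.002929 9.7649e-04 -0.001953
  E           1.132  0.002046    0.1324
  solve Keq expr → x = -9.7649e-04; check Q = 5.902
Then remove 0.02975 M of C.
Step 3:
                  D         X         C
  I           1.132  0.002046    0.1027
  C       -0.002313 -7.7110e-04  0.001542
  E            1.13  0.001275    0.1042
  solve Keq expr → x = 7.7110e-04; check Q = 5.902

Q₀ = 0.373; Q < K (proceeds forward)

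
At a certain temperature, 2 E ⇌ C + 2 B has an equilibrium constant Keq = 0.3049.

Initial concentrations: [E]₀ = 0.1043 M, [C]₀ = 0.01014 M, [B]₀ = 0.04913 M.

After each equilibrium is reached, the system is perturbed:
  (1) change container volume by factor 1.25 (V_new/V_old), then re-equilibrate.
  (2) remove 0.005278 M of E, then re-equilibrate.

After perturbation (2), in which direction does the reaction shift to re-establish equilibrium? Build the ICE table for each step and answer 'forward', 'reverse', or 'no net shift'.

Q₀ = 0.00225 vs Keq = 0.3049 ⇒ Q<K, forward
Step 1:
                   E          C          B
  Initial     0.1043    0.01014    0.04913
  Change    -0.06291    0.03146    0.06291
  Equil      0.04139     0.0416      0.112
  solve Keq expr → x = 0.03146; check Q = 0.3049
Then change container volume by factor 1.25 (V_new/V_old).
Step 2:
                   E          C          B
  Initial    0.03311    0.03328    0.08964
  Change   -0.002246   0.001123   0.002246
  Equil      0.03086     0.0344    0.09188
  solve Keq expr → x = 0.001123; check Q = 0.3049
Then remove 0.005278 M of E.
Step 3:
                   E          C          B
  Initial    0.02558     0.0344    0.09188
  Change    0.003395  -0.001698  -0.003395
  Equil      0.02898     0.0327    0.08849
  solve Keq expr → x = -0.001698; check Q = 0.3049

Direction: reverse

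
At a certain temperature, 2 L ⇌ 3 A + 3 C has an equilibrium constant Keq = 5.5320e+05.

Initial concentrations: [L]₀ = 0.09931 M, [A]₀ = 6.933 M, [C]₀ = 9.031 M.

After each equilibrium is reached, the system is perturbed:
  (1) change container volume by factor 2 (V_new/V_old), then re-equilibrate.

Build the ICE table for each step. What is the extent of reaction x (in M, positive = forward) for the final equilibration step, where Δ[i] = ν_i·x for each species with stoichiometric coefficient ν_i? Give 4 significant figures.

Q₀ = 2.4888e+07 vs Keq = 5.5320e+05 ⇒ Q>K, reverse
Step 1:
                    L           A           C
  Initial     0.09931       6.933       9.031
  Change       0.4191     -0.6286     -0.6286
  Equil        0.5184       6.304       8.402
  solve Keq expr → x = -0.2095; check Q = 5.5320e+05
Then change container volume by factor 2 (V_new/V_old).
Step 2:
                    L           A           C
  Initial      0.2592       3.152       4.201
  Change      -0.1788      0.2682      0.2682
  Equil       0.08036        3.42       4.469
  solve Keq expr → x = 0.08941; check Q = 5.5320e+05

x = 0.08941 M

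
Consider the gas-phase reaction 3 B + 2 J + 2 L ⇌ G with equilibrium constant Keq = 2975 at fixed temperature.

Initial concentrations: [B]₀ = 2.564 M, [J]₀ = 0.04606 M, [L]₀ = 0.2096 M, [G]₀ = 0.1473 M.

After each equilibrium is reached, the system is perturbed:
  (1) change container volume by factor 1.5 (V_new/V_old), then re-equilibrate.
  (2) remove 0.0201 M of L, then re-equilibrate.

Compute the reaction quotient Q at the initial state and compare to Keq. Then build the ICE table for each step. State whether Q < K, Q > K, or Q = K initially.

Q₀ = 93.76; Q < K (proceeds forward)

Q₀ = 93.76 vs Keq = 2975 ⇒ Q<K, forward
Step 1:
                    B           J           L           G
  Initial       2.564     0.04606      0.2096      0.1473
  Change     -0.05298    -0.03532    -0.03532     0.01766
  Equil         2.511     0.01074      0.1743       0.165
  solve Keq expr → x = 0.01766; check Q = 2975
Then change container volume by factor 1.5 (V_new/V_old).
Step 2:
                    B           J           L           G
  Initial       1.674    0.007159      0.1162        0.11
  Change      0.02017     0.01345     0.01345   -0.006725
  Equil         1.694     0.02061      0.1296      0.1032
  solve Keq expr → x = -0.006725; check Q = 2975
Then remove 0.0201 M of L.
Step 3:
                    B           J           L           G
  Initial       1.694     0.02061      0.1095      0.1032
  Change     0.004344    0.002896    0.002896   -0.001448
  Equil         1.699      0.0235      0.1124      0.1018
  solve Keq expr → x = -0.001448; check Q = 2975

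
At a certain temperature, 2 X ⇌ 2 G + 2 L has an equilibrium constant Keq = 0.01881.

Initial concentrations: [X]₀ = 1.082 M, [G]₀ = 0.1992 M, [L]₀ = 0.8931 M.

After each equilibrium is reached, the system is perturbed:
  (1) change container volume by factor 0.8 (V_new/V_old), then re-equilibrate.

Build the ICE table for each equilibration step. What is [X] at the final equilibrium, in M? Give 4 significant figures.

[X]_eq = 1.417 M

Q₀ = 0.02703 vs Keq = 0.01881 ⇒ Q>K, reverse
Step 1:
                    X           G           L
  I             1.082      0.1992      0.8931
  C           0.02449    -0.02449    -0.02449
  E             1.106      0.1747      0.8686
  solve Keq expr → x = -0.01225; check Q = 0.01881
Then change container volume by factor 0.8 (V_new/V_old).
Step 2:
                    X           G           L
  I             1.383      0.2184       1.086
  C           0.03369    -0.03369    -0.03369
  E             1.417      0.1847       1.052
  solve Keq expr → x = -0.01685; check Q = 0.01881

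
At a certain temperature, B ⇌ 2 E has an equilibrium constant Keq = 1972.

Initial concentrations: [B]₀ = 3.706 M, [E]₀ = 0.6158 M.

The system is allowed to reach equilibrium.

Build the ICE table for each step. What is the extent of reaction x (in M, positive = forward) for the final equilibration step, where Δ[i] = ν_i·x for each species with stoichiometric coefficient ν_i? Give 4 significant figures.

x = 3.674 M

Q₀ = 0.1023 vs Keq = 1972 ⇒ Q<K, forward
Step 1:
                    B           E
  I             3.706      0.6158
  C            -3.674       7.348
  E           0.03216       7.963
  solve Keq expr → x = 3.674; check Q = 1972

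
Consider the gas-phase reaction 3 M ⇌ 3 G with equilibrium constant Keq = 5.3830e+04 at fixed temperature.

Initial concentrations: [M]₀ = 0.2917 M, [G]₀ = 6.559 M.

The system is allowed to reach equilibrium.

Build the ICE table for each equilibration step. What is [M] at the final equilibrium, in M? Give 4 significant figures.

Q₀ = 1.1369e+04 vs Keq = 5.3830e+04 ⇒ Q<K, forward
Step 1:
                   M          G
  init        0.2917      6.559
  Δ          -0.1149     0.1149
  eq          0.1768      6.674
  solve Keq expr → x = 0.03831; check Q = 5.3830e+04

[M]_eq = 0.1768 M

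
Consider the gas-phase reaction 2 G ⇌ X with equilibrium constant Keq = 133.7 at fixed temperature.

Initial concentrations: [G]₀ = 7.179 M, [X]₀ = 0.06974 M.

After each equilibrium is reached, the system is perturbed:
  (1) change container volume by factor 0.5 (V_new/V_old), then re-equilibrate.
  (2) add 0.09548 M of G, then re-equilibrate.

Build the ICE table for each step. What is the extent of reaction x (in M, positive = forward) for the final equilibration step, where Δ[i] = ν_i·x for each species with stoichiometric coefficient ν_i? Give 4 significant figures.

x = 0.04736 M

Q₀ = 0.001353 vs Keq = 133.7 ⇒ Q<K, forward
Step 1:
                   G          X
  init         7.179    0.06974
  Δ           -7.015      3.508
  eq          0.1636      3.577
  solve Keq expr → x = 3.508; check Q = 133.7
Then change container volume by factor 0.5 (V_new/V_old).
Step 2:
                   G          X
  init        0.3272      7.155
  Δ         -0.09505    0.04753
  eq          0.2321      7.202
  solve Keq expr → x = 0.04753; check Q = 133.7
Then add 0.09548 M of G.
Step 3:
                   G          X
  init        0.3276      7.202
  Δ         -0.09472    0.04736
  eq          0.2329       7.25
  solve Keq expr → x = 0.04736; check Q = 133.7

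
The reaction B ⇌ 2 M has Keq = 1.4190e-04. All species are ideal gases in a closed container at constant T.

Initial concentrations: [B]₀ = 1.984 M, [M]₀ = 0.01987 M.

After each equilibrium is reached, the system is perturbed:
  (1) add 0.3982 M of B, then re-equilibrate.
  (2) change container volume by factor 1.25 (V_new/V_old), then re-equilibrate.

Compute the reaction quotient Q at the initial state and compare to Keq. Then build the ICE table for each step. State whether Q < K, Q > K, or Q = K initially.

Q₀ = 1.9900e-04; Q > K (proceeds reverse)

Q₀ = 1.9900e-04 vs Keq = 1.4190e-04 ⇒ Q>K, reverse
Step 1:
                    B           M
  init          1.984     0.01987
  Δ          0.001542   -0.003085
  eq            1.986     0.01679
  solve Keq expr → x = -0.001542; check Q = 1.4190e-04
Then add 0.3982 M of B.
Step 2:
                    B           M
  init          2.384     0.01679
  Δ       -8.0160e-04    0.001603
  eq            2.383     0.01839
  solve Keq expr → x = 8.0160e-04; check Q = 1.4190e-04
Then change container volume by factor 1.25 (V_new/V_old).
Step 3:
                    B           M
  init          1.906     0.01471
  Δ       -8.6632e-04    0.001733
  eq            1.905     0.01644
  solve Keq expr → x = 8.6632e-04; check Q = 1.4190e-04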